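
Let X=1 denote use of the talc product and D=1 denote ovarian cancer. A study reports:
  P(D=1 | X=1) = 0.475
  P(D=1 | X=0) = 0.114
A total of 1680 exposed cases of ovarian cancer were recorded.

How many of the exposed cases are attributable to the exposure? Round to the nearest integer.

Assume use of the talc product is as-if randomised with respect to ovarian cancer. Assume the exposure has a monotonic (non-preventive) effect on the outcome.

Let p₁ = 0.475, p₀ = 0.114.
PN = (p₁ − p₀)/p₁ = (0.475 − 0.114) / 0.475 ≈ 0.76000.
Attributable cases ≈ PN × (exposed cases) = 0.76000 × 1680 ≈ 1276.80.

about 1277 cases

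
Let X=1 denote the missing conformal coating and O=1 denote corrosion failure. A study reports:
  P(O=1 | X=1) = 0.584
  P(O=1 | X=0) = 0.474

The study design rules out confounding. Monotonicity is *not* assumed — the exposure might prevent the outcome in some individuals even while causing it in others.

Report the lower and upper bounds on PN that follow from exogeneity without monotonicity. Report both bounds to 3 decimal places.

Let p₁ = 0.584, p₀ = 0.474.
Under exogeneity alone the bounds on PN are max{0,(p₁−p₀)/p₁} ≤ PN ≤ min{1,(1−p₀)/p₁}.
  lower = (p₁ − p₀)/p₁ = 0.11 / 0.584 ≈ 0.1884
  upper = min{1, (1 − p₀)/p₁} = 0.526 / 0.584 ≈ 0.9007

0.188 ≤ PN ≤ 0.901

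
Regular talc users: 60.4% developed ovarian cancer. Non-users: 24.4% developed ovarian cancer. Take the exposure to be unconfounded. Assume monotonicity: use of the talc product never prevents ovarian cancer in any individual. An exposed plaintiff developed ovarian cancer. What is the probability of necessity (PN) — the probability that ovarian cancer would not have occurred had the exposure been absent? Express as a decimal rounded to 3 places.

PN ≈ 0.596

p₁ = 0.604, p₀ = 0.244.
Under exogeneity and monotonicity, PN = (p₁ − p₀) / p₁.
PN = (0.604 − 0.244) / 0.604 = 0.36 / 0.604 ≈ 0.5960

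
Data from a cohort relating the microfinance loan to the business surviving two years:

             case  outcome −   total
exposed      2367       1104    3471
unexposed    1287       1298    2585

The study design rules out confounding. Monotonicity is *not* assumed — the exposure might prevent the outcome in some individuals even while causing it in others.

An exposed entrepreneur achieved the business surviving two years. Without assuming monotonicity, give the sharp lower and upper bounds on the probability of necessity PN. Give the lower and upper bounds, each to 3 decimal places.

0.270 ≤ PN ≤ 0.736

p₁ = P(outcome | exposed) = 2367/3471 = 0.68194
p₀ = P(outcome | unexposed) = 1287/2585 = 0.49787
Under exogeneity alone the bounds on PN are max{0,(p₁−p₀)/p₁} ≤ PN ≤ min{1,(1−p₀)/p₁}.
  lower = (p₁ − p₀)/p₁ = 0.18406 / 0.68194 ≈ 0.2699
  upper = min{1, (1 − p₀)/p₁} = 0.50213 / 0.68194 ≈ 0.7363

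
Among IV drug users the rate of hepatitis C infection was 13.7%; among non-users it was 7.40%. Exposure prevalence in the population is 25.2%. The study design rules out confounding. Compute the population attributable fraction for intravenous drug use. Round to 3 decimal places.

p₁ = 0.137, p₀ = 0.074.
Overall risk P(Y=1) = π·p₁ + (1−π)·p₀ = 0.252×0.137 + 0.748×0.074 = 0.089876.
Under exogeneity, PAF = [P(Y=1) − p₀] / P(Y=1).
PAF = (0.089876 − 0.074) / 0.089876 ≈ 0.1766

PAF ≈ 0.177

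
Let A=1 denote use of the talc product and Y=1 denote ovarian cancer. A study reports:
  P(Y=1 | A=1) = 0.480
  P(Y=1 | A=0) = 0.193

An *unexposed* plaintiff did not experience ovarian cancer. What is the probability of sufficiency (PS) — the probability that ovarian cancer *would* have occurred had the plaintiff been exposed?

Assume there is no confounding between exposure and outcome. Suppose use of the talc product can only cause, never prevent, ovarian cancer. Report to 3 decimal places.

Let p₁ = 0.48, p₀ = 0.193.
Under exogeneity and monotonicity, PS = (p₁ − p₀) / (1 − p₀).
PS = (0.48 − 0.193) / (1 − 0.193) = 0.287 / 0.807 ≈ 0.3556

PS ≈ 0.356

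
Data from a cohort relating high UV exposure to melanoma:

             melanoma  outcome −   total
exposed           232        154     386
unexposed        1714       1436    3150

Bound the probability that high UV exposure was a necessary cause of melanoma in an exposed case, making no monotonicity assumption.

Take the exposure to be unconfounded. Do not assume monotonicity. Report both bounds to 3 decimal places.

p₁ = P(outcome | exposed) = 232/386 = 0.60104
p₀ = P(outcome | unexposed) = 1714/3150 = 0.54413
Under exogeneity alone the bounds on PN are max{0,(p₁−p₀)/p₁} ≤ PN ≤ min{1,(1−p₀)/p₁}.
  lower = (p₁ − p₀)/p₁ = 0.056909 / 0.60104 ≈ 0.0947
  upper = min{1, (1 − p₀)/p₁} = 0.45587 / 0.60104 ≈ 0.7585

0.095 ≤ PN ≤ 0.758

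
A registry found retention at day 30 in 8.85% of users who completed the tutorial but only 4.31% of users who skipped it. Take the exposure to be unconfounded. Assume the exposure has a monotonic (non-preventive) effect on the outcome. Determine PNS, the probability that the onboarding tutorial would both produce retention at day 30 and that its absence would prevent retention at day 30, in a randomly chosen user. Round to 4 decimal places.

PNS ≈ 0.0454

p₁ = 0.0885, p₀ = 0.0431.
Under exogeneity and monotonicity, PNS = p₁ − p₀.
PNS = 0.0885 − 0.0431 = 0.0454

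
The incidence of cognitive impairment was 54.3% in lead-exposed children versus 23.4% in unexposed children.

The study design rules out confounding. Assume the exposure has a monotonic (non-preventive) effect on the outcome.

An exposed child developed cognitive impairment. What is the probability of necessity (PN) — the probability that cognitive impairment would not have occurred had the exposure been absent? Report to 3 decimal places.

p₁ = 0.543, p₀ = 0.234.
Under exogeneity and monotonicity, PN = (p₁ − p₀) / p₁.
PN = (0.543 − 0.234) / 0.543 = 0.309 / 0.543 ≈ 0.5691

PN ≈ 0.569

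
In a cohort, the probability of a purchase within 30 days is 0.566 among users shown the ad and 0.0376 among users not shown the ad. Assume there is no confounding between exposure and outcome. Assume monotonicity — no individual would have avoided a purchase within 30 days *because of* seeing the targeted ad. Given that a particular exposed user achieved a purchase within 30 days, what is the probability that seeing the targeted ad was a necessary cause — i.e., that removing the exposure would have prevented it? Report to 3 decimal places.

Let p₁ = 0.566, p₀ = 0.0376.
Under exogeneity and monotonicity, PN = (p₁ − p₀) / p₁.
PN = (0.566 − 0.0376) / 0.566 = 0.5284 / 0.566 ≈ 0.9336

PN ≈ 0.934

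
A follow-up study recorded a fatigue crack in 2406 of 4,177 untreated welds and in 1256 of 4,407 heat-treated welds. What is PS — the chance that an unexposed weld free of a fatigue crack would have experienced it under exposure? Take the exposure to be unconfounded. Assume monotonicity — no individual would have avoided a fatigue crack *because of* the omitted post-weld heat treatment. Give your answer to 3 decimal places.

PS ≈ 0.407

p₁ = P(outcome | exposed) = 2406/4177 = 0.57601
p₀ = P(outcome | unexposed) = 1256/4407 = 0.285
Under exogeneity and monotonicity, PS = (p₁ − p₀) / (1 − p₀).
PS = (0.57601 − 0.285) / (1 − 0.285) = 0.29101 / 0.715 ≈ 0.4070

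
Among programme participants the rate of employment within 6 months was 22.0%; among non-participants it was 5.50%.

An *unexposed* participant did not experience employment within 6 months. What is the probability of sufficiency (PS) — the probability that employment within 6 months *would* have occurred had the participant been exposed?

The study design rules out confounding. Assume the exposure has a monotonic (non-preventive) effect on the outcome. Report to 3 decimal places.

p₁ = 0.22, p₀ = 0.055.
Under exogeneity and monotonicity, PS = (p₁ − p₀) / (1 − p₀).
PS = (0.22 − 0.055) / (1 − 0.055) = 0.165 / 0.945 ≈ 0.1746

PS ≈ 0.175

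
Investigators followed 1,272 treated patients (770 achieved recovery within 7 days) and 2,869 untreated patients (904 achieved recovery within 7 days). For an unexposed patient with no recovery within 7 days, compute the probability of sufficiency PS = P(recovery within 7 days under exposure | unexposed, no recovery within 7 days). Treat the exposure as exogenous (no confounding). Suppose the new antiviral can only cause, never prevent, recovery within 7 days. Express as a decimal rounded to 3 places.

PS ≈ 0.424

p₁ = P(outcome | exposed) = 770/1272 = 0.60535
p₀ = P(outcome | unexposed) = 904/2869 = 0.31509
Under exogeneity and monotonicity, PS = (p₁ − p₀) / (1 − p₀).
PS = (0.60535 − 0.31509) / (1 − 0.31509) = 0.29025 / 0.68491 ≈ 0.4238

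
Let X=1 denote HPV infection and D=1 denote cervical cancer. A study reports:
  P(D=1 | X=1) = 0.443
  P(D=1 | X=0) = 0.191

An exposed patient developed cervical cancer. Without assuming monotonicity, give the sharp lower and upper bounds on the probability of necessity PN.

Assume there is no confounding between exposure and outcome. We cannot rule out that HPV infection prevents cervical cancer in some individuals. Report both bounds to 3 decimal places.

Let p₁ = 0.443, p₀ = 0.191.
Under exogeneity alone the bounds on PN are max{0,(p₁−p₀)/p₁} ≤ PN ≤ min{1,(1−p₀)/p₁}.
  lower = (p₁ − p₀)/p₁ = 0.252 / 0.443 ≈ 0.5688
  upper = min{1, (1 − p₀)/p₁} = 0.809 / 0.443 ≈ 1.8262 → capped at 1

0.569 ≤ PN ≤ 1.000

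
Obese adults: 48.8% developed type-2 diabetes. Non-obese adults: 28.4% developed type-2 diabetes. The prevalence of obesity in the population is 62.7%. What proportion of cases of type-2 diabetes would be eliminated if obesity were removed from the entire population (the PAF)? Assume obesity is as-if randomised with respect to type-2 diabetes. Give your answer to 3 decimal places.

p₁ = 0.488, p₀ = 0.284.
Overall risk P(Y=1) = π·p₁ + (1−π)·p₀ = 0.627×0.488 + 0.373×0.284 = 0.41191.
Under exogeneity, PAF = [P(Y=1) − p₀] / P(Y=1).
PAF = (0.41191 − 0.284) / 0.41191 ≈ 0.3105

PAF ≈ 0.311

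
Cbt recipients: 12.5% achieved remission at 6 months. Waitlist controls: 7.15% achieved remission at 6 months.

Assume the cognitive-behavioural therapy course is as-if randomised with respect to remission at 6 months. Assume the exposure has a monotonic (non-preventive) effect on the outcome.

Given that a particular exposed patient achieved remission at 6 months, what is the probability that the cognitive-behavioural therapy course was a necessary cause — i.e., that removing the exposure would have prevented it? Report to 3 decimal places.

PN ≈ 0.428

p₁ = 0.125, p₀ = 0.0715.
Under exogeneity and monotonicity, PN = (p₁ − p₀) / p₁.
PN = (0.125 − 0.0715) / 0.125 = 0.0535 / 0.125 ≈ 0.4280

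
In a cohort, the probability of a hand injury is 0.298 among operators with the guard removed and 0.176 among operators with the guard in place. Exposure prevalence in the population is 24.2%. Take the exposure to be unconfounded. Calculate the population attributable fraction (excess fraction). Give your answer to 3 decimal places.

Let p₁ = 0.298, p₀ = 0.176.
Overall risk P(Y=1) = π·p₁ + (1−π)·p₀ = 0.242×0.298 + 0.758×0.176 = 0.20552.
Under exogeneity, PAF = [P(Y=1) − p₀] / P(Y=1).
PAF = (0.20552 − 0.176) / 0.20552 ≈ 0.1437

PAF ≈ 0.144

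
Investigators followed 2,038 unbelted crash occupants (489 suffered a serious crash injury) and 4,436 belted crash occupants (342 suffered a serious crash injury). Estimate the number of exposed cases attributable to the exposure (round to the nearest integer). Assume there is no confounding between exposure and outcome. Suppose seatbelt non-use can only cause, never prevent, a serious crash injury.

about 332 cases

p₁ = P(outcome | exposed) = 489/2038 = 0.23994
p₀ = P(outcome | unexposed) = 342/4436 = 0.077096
PN = (p₁ − p₀)/p₁ = (0.23994 − 0.077096) / 0.23994 ≈ 0.67869.
Attributable cases ≈ PN × (exposed cases) = 0.67869 × 489 ≈ 331.88.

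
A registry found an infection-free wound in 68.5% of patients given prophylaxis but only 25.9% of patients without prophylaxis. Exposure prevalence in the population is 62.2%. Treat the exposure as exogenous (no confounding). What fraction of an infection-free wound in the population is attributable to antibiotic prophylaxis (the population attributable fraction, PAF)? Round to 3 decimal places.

p₁ = 0.685, p₀ = 0.259.
Overall risk P(Y=1) = π·p₁ + (1−π)·p₀ = 0.622×0.685 + 0.378×0.259 = 0.52397.
Under exogeneity, PAF = [P(Y=1) − p₀] / P(Y=1).
PAF = (0.52397 − 0.259) / 0.52397 ≈ 0.5057

PAF ≈ 0.506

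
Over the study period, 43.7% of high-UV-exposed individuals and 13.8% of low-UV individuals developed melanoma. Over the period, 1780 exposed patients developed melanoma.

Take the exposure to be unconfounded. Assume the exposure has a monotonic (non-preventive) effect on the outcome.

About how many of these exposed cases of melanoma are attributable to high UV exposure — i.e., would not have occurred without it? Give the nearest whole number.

about 1218 cases

p₁ = 0.437, p₀ = 0.138.
PN = (p₁ − p₀)/p₁ = (0.437 − 0.138) / 0.437 ≈ 0.68421.
Attributable cases ≈ PN × (exposed cases) = 0.68421 × 1780 ≈ 1217.89.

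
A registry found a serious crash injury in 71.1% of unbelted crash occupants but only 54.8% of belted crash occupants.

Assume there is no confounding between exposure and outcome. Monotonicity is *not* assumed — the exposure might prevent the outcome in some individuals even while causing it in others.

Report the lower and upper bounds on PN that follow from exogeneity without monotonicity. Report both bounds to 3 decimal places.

p₁ = 0.711, p₀ = 0.548.
Under exogeneity alone the bounds on PN are max{0,(p₁−p₀)/p₁} ≤ PN ≤ min{1,(1−p₀)/p₁}.
  lower = (p₁ − p₀)/p₁ = 0.163 / 0.711 ≈ 0.2293
  upper = min{1, (1 − p₀)/p₁} = 0.452 / 0.711 ≈ 0.6357

0.229 ≤ PN ≤ 0.636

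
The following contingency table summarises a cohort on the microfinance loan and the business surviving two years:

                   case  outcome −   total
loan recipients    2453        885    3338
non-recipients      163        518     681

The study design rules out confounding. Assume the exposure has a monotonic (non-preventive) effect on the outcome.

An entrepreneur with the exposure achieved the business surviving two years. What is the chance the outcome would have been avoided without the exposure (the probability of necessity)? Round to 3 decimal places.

PN ≈ 0.674

p₁ = P(outcome | exposed) = 2453/3338 = 0.73487
p₀ = P(outcome | unexposed) = 163/681 = 0.23935
Under exogeneity and monotonicity, PN = (p₁ − p₀) / p₁.
PN = (0.73487 − 0.23935) / 0.73487 = 0.49552 / 0.73487 ≈ 0.6743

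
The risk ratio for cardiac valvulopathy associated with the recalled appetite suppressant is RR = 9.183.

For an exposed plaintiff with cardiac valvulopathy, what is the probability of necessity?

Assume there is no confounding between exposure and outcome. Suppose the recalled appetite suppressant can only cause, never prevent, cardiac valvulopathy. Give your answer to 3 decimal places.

PN ≈ 0.891

Under exogeneity and monotonicity, PN = (RR − 1) / RR = 1 − 1/RR.
PN = (9.183 − 1) / 9.183 = 8.183 / 9.183 ≈ 0.8911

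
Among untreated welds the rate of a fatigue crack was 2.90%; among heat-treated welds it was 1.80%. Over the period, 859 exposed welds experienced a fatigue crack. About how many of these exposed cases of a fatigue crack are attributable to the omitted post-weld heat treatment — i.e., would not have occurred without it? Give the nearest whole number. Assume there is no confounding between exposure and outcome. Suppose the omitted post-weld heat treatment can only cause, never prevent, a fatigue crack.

p₁ = 0.029, p₀ = 0.018.
PN = (p₁ − p₀)/p₁ = (0.029 − 0.018) / 0.029 ≈ 0.37931.
Attributable cases ≈ PN × (exposed cases) = 0.37931 × 859 ≈ 325.83.

about 326 cases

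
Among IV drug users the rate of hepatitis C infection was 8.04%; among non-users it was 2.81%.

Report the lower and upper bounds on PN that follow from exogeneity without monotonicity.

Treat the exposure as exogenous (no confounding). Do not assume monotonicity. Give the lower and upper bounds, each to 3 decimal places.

0.650 ≤ PN ≤ 1.000

p₁ = 0.0804, p₀ = 0.0281.
Under exogeneity alone the bounds on PN are max{0,(p₁−p₀)/p₁} ≤ PN ≤ min{1,(1−p₀)/p₁}.
  lower = (p₁ − p₀)/p₁ = 0.0523 / 0.0804 ≈ 0.6505
  upper = min{1, (1 − p₀)/p₁} = 0.9719 / 0.0804 ≈ 12.0883 → capped at 1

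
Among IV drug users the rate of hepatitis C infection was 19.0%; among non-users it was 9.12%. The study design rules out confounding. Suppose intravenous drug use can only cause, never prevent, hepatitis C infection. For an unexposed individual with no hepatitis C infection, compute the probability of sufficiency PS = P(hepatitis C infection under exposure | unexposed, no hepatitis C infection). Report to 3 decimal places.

PS ≈ 0.109

p₁ = 0.19, p₀ = 0.0912.
Under exogeneity and monotonicity, PS = (p₁ − p₀) / (1 − p₀).
PS = (0.19 − 0.0912) / (1 − 0.0912) = 0.0988 / 0.9088 ≈ 0.1087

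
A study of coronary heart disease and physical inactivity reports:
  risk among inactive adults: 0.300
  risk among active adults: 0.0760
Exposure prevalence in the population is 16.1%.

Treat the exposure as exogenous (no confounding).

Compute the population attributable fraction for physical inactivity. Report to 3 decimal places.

Let p₁ = 0.3, p₀ = 0.076.
Overall risk P(Y=1) = π·p₁ + (1−π)·p₀ = 0.161×0.3 + 0.839×0.076 = 0.11206.
Under exogeneity, PAF = [P(Y=1) − p₀] / P(Y=1).
PAF = (0.11206 − 0.076) / 0.11206 ≈ 0.3218

PAF ≈ 0.322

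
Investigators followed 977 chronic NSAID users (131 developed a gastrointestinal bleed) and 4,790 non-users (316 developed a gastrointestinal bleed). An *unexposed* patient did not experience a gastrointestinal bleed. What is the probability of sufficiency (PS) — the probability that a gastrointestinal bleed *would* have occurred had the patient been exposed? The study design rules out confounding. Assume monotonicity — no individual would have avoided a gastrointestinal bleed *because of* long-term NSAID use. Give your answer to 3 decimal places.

p₁ = P(outcome | exposed) = 131/977 = 0.13408
p₀ = P(outcome | unexposed) = 316/4790 = 0.065971
Under exogeneity and monotonicity, PS = (p₁ − p₀) / (1 − p₀).
PS = (0.13408 − 0.065971) / (1 − 0.065971) = 0.068113 / 0.93403 ≈ 0.0729

PS ≈ 0.073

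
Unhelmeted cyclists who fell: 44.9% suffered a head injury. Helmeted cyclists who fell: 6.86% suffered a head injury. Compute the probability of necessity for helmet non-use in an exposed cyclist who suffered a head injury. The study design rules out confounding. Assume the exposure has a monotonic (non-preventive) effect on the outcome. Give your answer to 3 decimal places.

PN ≈ 0.847

p₁ = 0.449, p₀ = 0.0686.
Under exogeneity and monotonicity, PN = (p₁ − p₀) / p₁.
PN = (0.449 − 0.0686) / 0.449 = 0.3804 / 0.449 ≈ 0.8472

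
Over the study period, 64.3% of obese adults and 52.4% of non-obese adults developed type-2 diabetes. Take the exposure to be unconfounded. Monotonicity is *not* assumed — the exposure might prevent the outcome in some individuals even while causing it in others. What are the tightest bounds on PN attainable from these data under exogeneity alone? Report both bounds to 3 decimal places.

0.185 ≤ PN ≤ 0.740

p₁ = 0.643, p₀ = 0.524.
Under exogeneity alone the bounds on PN are max{0,(p₁−p₀)/p₁} ≤ PN ≤ min{1,(1−p₀)/p₁}.
  lower = (p₁ − p₀)/p₁ = 0.119 / 0.643 ≈ 0.1851
  upper = min{1, (1 − p₀)/p₁} = 0.476 / 0.643 ≈ 0.7403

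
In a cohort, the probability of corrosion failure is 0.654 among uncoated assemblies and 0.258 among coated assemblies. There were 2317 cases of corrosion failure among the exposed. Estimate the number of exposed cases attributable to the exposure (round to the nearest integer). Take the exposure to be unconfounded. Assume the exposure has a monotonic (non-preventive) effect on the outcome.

about 1403 cases

Let p₁ = 0.654, p₀ = 0.258.
PN = (p₁ − p₀)/p₁ = (0.654 − 0.258) / 0.654 ≈ 0.60550.
Attributable cases ≈ PN × (exposed cases) = 0.60550 × 2317 ≈ 1402.95.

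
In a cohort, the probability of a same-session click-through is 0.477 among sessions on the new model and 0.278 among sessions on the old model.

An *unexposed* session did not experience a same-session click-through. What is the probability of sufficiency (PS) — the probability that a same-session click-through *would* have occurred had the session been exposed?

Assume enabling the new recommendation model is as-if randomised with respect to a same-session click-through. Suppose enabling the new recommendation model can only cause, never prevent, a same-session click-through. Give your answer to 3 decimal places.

Let p₁ = 0.477, p₀ = 0.278.
Under exogeneity and monotonicity, PS = (p₁ − p₀) / (1 − p₀).
PS = (0.477 − 0.278) / (1 − 0.278) = 0.199 / 0.722 ≈ 0.2756

PS ≈ 0.276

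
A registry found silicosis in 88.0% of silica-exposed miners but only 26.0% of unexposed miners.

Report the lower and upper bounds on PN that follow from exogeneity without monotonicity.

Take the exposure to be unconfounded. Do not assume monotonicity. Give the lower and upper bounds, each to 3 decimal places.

0.705 ≤ PN ≤ 0.841

p₁ = 0.88, p₀ = 0.26.
Under exogeneity alone the bounds on PN are max{0,(p₁−p₀)/p₁} ≤ PN ≤ min{1,(1−p₀)/p₁}.
  lower = (p₁ − p₀)/p₁ = 0.62 / 0.88 ≈ 0.7045
  upper = min{1, (1 − p₀)/p₁} = 0.74 / 0.88 ≈ 0.8409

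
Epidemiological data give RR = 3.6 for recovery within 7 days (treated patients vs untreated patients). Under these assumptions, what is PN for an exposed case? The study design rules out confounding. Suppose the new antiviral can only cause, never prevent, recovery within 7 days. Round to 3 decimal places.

PN ≈ 0.722

Under exogeneity and monotonicity, PN = (RR − 1) / RR = 1 − 1/RR.
PN = (3.6 − 1) / 3.6 = 2.6 / 3.6 ≈ 0.7222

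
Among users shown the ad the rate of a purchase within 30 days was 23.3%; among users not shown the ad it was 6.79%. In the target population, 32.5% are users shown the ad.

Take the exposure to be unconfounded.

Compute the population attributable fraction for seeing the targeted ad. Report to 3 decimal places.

PAF ≈ 0.441

p₁ = 0.233, p₀ = 0.0679.
Overall risk P(Y=1) = π·p₁ + (1−π)·p₀ = 0.325×0.233 + 0.675×0.0679 = 0.12156.
Under exogeneity, PAF = [P(Y=1) − p₀] / P(Y=1).
PAF = (0.12156 − 0.0679) / 0.12156 ≈ 0.4414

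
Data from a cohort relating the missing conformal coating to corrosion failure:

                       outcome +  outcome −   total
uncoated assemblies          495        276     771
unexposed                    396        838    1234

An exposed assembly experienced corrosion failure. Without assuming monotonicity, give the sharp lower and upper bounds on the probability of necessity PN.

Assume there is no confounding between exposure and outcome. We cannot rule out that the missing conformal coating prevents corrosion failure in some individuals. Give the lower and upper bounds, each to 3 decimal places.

0.500 ≤ PN ≤ 1.000

p₁ = P(outcome | exposed) = 495/771 = 0.64202
p₀ = P(outcome | unexposed) = 396/1234 = 0.32091
Under exogeneity alone the bounds on PN are max{0,(p₁−p₀)/p₁} ≤ PN ≤ min{1,(1−p₀)/p₁}.
  lower = (p₁ − p₀)/p₁ = 0.32112 / 0.64202 ≈ 0.5002
  upper = min{1, (1 − p₀)/p₁} = 0.67909 / 0.64202 ≈ 1.0577 → capped at 1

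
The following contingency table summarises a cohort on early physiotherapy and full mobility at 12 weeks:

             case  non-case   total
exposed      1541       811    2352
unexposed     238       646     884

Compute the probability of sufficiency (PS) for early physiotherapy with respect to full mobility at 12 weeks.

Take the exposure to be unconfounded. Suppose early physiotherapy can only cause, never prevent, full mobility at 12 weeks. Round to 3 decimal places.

p₁ = P(outcome | exposed) = 1541/2352 = 0.65519
p₀ = P(outcome | unexposed) = 238/884 = 0.26923
Under exogeneity and monotonicity, PS = (p₁ − p₀)/(1 − p₀).
PS = (0.65519 − 0.26923) / 0.73077 ≈ 0.5282

PS ≈ 0.528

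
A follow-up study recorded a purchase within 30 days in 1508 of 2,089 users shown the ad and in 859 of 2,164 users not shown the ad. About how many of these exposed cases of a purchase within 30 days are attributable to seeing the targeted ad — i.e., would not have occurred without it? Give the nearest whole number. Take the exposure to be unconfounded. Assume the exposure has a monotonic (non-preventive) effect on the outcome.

about 679 cases

p₁ = P(outcome | exposed) = 1508/2089 = 0.72188
p₀ = P(outcome | unexposed) = 859/2164 = 0.39695
PN = (p₁ − p₀)/p₁ = (0.72188 − 0.39695) / 0.72188 ≈ 0.45011.
Attributable cases ≈ PN × (exposed cases) = 0.45011 × 1508 ≈ 678.77.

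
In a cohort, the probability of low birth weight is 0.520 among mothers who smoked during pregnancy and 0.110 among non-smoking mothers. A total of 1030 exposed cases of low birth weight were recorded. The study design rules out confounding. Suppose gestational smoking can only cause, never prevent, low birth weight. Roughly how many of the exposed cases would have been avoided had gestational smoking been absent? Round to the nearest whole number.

Let p₁ = 0.52, p₀ = 0.11.
PN = (p₁ − p₀)/p₁ = (0.52 − 0.11) / 0.52 ≈ 0.78846.
Attributable cases ≈ PN × (exposed cases) = 0.78846 × 1030 ≈ 812.12.

about 812 cases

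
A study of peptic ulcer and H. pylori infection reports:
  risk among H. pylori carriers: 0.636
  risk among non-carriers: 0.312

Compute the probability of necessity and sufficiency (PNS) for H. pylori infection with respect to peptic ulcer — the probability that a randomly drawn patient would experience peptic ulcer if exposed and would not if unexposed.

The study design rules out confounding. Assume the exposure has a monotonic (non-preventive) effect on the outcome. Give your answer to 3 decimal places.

Let p₁ = 0.636, p₀ = 0.312.
Under exogeneity and monotonicity, PNS = p₁ − p₀.
PNS = 0.636 − 0.312 = 0.324

PNS ≈ 0.324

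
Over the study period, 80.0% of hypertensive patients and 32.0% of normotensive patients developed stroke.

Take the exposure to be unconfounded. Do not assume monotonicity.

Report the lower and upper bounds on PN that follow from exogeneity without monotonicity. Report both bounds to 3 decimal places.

p₁ = 0.8, p₀ = 0.32.
Under exogeneity alone the bounds on PN are max{0,(p₁−p₀)/p₁} ≤ PN ≤ min{1,(1−p₀)/p₁}.
  lower = (p₁ − p₀)/p₁ = 0.48 / 0.8 ≈ 0.6000
  upper = min{1, (1 − p₀)/p₁} = 0.68 / 0.8 ≈ 0.8500

0.600 ≤ PN ≤ 0.850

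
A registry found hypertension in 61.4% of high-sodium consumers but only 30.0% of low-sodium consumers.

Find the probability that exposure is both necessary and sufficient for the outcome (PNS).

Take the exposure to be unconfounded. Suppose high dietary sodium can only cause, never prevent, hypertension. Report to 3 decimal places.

PNS ≈ 0.314

p₁ = 0.614, p₀ = 0.3.
Under exogeneity and monotonicity, PNS = p₁ − p₀.
PNS = 0.614 − 0.3 = 0.314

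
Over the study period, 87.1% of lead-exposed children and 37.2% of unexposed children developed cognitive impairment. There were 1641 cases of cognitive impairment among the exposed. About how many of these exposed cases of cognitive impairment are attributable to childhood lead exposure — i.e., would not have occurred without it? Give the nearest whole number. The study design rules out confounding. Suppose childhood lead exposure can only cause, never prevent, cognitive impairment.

about 940 cases

p₁ = 0.871, p₀ = 0.372.
PN = (p₁ − p₀)/p₁ = (0.871 − 0.372) / 0.871 ≈ 0.57290.
Attributable cases ≈ PN × (exposed cases) = 0.57290 × 1641 ≈ 940.14.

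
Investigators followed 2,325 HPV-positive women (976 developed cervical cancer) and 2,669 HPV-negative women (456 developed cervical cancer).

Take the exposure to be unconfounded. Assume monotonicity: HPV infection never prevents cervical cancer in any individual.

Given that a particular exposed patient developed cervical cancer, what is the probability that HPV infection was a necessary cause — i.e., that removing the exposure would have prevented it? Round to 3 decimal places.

PN ≈ 0.593

p₁ = P(outcome | exposed) = 976/2325 = 0.41978
p₀ = P(outcome | unexposed) = 456/2669 = 0.17085
Under exogeneity and monotonicity, PN = (p₁ − p₀) / p₁.
PN = (0.41978 − 0.17085) / 0.41978 = 0.24893 / 0.41978 ≈ 0.5930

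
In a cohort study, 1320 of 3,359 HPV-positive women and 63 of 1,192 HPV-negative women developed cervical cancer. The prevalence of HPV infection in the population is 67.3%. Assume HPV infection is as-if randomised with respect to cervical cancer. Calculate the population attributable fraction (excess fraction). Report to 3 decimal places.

p₁ = P(outcome | exposed) = 1320/3359 = 0.39297
p₀ = P(outcome | unexposed) = 63/1192 = 0.052852
Overall risk P(Y=1) = π·p₁ + (1−π)·p₀ = 0.673×0.39297 + 0.327×0.052852 = 0.28175.
Under exogeneity, PAF = [P(Y=1) − p₀] / P(Y=1).
PAF = (0.28175 − 0.052852) / 0.28175 ≈ 0.8124

PAF ≈ 0.812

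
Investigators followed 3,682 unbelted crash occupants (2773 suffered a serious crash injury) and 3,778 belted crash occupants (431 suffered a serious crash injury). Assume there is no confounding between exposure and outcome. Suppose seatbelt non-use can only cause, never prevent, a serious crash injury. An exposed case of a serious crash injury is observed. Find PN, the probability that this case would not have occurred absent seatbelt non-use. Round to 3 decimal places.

PN ≈ 0.849

p₁ = P(outcome | exposed) = 2773/3682 = 0.75312
p₀ = P(outcome | unexposed) = 431/3778 = 0.11408
Under exogeneity and monotonicity, PN = (p₁ − p₀) / p₁.
PN = (0.75312 − 0.11408) / 0.75312 = 0.63904 / 0.75312 ≈ 0.8485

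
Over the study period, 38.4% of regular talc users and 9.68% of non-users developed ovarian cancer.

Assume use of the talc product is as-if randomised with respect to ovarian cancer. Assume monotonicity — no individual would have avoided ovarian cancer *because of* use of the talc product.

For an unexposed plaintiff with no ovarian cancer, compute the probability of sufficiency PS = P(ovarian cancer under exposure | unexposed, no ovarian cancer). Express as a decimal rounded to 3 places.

PS ≈ 0.318

p₁ = 0.384, p₀ = 0.0968.
Under exogeneity and monotonicity, PS = (p₁ − p₀) / (1 − p₀).
PS = (0.384 − 0.0968) / (1 − 0.0968) = 0.2872 / 0.9032 ≈ 0.3180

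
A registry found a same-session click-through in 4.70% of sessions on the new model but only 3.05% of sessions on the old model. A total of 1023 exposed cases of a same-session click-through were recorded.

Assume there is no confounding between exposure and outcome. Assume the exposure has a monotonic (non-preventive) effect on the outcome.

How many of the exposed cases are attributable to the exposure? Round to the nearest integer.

p₁ = 0.047, p₀ = 0.0305.
PN = (p₁ − p₀)/p₁ = (0.047 − 0.0305) / 0.047 ≈ 0.35106.
Attributable cases ≈ PN × (exposed cases) = 0.35106 × 1023 ≈ 359.14.

about 359 cases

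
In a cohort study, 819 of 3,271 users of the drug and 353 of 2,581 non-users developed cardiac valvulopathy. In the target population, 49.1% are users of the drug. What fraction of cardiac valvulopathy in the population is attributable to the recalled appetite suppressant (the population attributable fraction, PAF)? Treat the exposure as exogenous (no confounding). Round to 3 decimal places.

PAF ≈ 0.290

p₁ = P(outcome | exposed) = 819/3271 = 0.25038
p₀ = P(outcome | unexposed) = 353/2581 = 0.13677
Overall risk P(Y=1) = π·p₁ + (1−π)·p₀ = 0.491×0.25038 + 0.509×0.13677 = 0.19255.
Under exogeneity, PAF = [P(Y=1) − p₀] / P(Y=1).
PAF = (0.19255 − 0.13677) / 0.19255 ≈ 0.2897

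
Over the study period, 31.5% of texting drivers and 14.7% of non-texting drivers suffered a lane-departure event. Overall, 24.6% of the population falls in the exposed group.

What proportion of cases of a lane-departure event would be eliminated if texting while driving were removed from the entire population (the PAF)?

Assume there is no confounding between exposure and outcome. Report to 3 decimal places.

p₁ = 0.315, p₀ = 0.147.
Overall risk P(Y=1) = π·p₁ + (1−π)·p₀ = 0.246×0.315 + 0.754×0.147 = 0.18833.
Under exogeneity, PAF = [P(Y=1) − p₀] / P(Y=1).
PAF = (0.18833 − 0.147) / 0.18833 ≈ 0.2194

PAF ≈ 0.219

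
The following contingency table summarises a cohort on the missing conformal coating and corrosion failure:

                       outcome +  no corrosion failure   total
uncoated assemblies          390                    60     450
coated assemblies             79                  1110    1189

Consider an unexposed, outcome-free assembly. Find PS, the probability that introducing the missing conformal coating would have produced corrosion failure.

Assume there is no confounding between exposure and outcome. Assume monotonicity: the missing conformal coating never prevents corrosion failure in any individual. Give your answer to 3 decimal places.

p₁ = P(outcome | exposed) = 390/450 = 0.86667
p₀ = P(outcome | unexposed) = 79/1189 = 0.066442
Under exogeneity and monotonicity, PS = (p₁ − p₀)/(1 − p₀).
PS = (0.86667 − 0.066442) / 0.93356 ≈ 0.8572

PS ≈ 0.857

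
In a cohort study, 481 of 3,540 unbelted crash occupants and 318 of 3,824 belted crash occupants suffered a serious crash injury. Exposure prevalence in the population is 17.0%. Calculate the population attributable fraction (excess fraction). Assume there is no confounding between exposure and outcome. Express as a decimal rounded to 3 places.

PAF ≈ 0.097

p₁ = P(outcome | exposed) = 481/3540 = 0.13588
p₀ = P(outcome | unexposed) = 318/3824 = 0.083159
Overall risk P(Y=1) = π·p₁ + (1−π)·p₀ = 0.17×0.13588 + 0.83×0.083159 = 0.092121.
Under exogeneity, PAF = [P(Y=1) − p₀] / P(Y=1).
PAF = (0.092121 − 0.083159) / 0.092121 ≈ 0.0973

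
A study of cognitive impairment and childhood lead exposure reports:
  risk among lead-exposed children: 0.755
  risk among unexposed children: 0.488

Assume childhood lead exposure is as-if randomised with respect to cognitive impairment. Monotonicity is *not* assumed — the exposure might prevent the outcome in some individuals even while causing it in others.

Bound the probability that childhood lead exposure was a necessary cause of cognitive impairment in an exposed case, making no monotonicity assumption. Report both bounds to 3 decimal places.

0.354 ≤ PN ≤ 0.678

Let p₁ = 0.755, p₀ = 0.488.
Under exogeneity alone the bounds on PN are max{0,(p₁−p₀)/p₁} ≤ PN ≤ min{1,(1−p₀)/p₁}.
  lower = (p₁ − p₀)/p₁ = 0.267 / 0.755 ≈ 0.3536
  upper = min{1, (1 − p₀)/p₁} = 0.512 / 0.755 ≈ 0.6781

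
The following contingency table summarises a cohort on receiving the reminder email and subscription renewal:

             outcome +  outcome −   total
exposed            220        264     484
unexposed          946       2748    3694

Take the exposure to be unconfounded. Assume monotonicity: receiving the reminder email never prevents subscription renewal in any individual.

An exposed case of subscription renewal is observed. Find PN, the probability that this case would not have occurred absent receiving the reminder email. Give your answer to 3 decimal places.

p₁ = P(outcome | exposed) = 220/484 = 0.45455
p₀ = P(outcome | unexposed) = 946/3694 = 0.25609
Under exogeneity and monotonicity, PN = (p₁ − p₀)/p₁.
PN = (0.45455 − 0.25609) / 0.45455 ≈ 0.4366

PN ≈ 0.437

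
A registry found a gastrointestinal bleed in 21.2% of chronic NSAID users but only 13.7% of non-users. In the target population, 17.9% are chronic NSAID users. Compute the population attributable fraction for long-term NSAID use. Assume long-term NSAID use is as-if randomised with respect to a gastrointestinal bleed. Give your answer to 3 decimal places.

PAF ≈ 0.089

p₁ = 0.212, p₀ = 0.137.
Overall risk P(Y=1) = π·p₁ + (1−π)·p₀ = 0.179×0.212 + 0.821×0.137 = 0.15042.
Under exogeneity, PAF = [P(Y=1) − p₀] / P(Y=1).
PAF = (0.15042 − 0.137) / 0.15042 ≈ 0.0892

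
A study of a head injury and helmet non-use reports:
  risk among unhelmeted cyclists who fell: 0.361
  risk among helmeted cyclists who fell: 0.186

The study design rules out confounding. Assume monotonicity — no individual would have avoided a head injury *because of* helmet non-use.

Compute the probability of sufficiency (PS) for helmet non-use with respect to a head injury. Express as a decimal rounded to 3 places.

PS ≈ 0.215

Let p₁ = 0.361, p₀ = 0.186.
Under exogeneity and monotonicity, PS = (p₁ − p₀) / (1 − p₀).
PS = (0.361 − 0.186) / (1 − 0.186) = 0.175 / 0.814 ≈ 0.2150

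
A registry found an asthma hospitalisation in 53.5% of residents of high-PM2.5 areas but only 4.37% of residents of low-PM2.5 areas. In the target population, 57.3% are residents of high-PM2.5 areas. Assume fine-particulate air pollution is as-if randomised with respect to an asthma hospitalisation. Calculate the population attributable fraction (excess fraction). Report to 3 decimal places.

PAF ≈ 0.866

p₁ = 0.535, p₀ = 0.0437.
Overall risk P(Y=1) = π·p₁ + (1−π)·p₀ = 0.573×0.535 + 0.427×0.0437 = 0.32521.
Under exogeneity, PAF = [P(Y=1) − p₀] / P(Y=1).
PAF = (0.32521 − 0.0437) / 0.32521 ≈ 0.8656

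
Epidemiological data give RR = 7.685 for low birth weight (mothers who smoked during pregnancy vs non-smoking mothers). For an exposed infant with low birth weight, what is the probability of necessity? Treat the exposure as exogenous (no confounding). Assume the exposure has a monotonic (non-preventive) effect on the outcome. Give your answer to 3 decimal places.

PN ≈ 0.870

Under exogeneity and monotonicity, PN = (RR − 1) / RR = 1 − 1/RR.
PN = (7.685 − 1) / 7.685 = 6.685 / 7.685 ≈ 0.8699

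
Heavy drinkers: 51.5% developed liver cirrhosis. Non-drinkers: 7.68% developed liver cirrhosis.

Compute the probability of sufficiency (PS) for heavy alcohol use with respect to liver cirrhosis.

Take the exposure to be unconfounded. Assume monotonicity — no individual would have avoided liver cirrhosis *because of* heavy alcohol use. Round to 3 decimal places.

p₁ = 0.515, p₀ = 0.0768.
Under exogeneity and monotonicity, PS = (p₁ − p₀) / (1 − p₀).
PS = (0.515 − 0.0768) / (1 − 0.0768) = 0.4382 / 0.9232 ≈ 0.4747

PS ≈ 0.475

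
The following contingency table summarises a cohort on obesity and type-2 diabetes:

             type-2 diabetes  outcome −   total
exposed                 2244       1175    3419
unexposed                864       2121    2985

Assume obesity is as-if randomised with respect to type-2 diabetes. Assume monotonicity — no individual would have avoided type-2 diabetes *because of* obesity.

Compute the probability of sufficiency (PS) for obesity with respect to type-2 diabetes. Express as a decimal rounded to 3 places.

p₁ = P(outcome | exposed) = 2244/3419 = 0.65633
p₀ = P(outcome | unexposed) = 864/2985 = 0.28945
Under exogeneity and monotonicity, PS = (p₁ − p₀)/(1 − p₀).
PS = (0.65633 − 0.28945) / 0.71055 ≈ 0.5163

PS ≈ 0.516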